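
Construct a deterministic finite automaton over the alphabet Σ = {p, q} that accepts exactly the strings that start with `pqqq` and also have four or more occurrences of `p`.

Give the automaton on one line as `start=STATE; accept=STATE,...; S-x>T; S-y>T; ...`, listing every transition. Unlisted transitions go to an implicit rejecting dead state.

Run two small machines in parallel and take their product. One (6 states) tracks whether the input so far still matches the prefix `pqqq`; the other (6 states) tracks the count of `p`s, saturating at 5. Each combined state is a pair, one component from each; accept when both components accept. Equivalent product states are then merged.
9 states suffice.
       p  q 
>  A   B  C 
   B   C  D 
   C   C  C 
   D   C  E 
   E   C  F 
   F   G  F 
   G   H  G 
   H   I  H 
 * I   I  I 
(> = start, * = accepting)

start=A; accept=I; A-p>B; A-q>C; B-p>C; B-q>D; C-p>C; C-q>C; D-p>C; D-q>E; E-p>C; E-q>F; F-p>G; F-q>F; G-p>H; G-q>G; H-p>I; H-q>H; I-p>I; I-q>I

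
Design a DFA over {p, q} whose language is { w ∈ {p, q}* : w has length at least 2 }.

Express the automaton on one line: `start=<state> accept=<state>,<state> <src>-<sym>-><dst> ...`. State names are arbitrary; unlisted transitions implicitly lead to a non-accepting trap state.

start=S0 accept=S2,S3 S0-p->S1 S0-q->S1 S1-p->S2 S1-q->S2 S2-p->S3 S2-q->S3 S3-p->S3 S3-q->S3

Count input length up to 3: every symbol moves from S0 toward S3, which means 'more than 2' and absorbs. Accept from {S2, S3}.
4 states suffice.
        p   q  
>  S0   S1  S1 
   S1   S2  S2 
 * S2   S3  S3 
 * S3   S3  S3 
(> = start, * = accepting)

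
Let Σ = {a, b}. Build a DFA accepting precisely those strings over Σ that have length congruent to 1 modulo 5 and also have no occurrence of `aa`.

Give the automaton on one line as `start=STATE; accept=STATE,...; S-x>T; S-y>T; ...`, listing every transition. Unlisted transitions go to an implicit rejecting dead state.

Run two small machines in parallel and take their product. One (5 states) tracks the input length modulo 5; the other (3 states) tracks partial matches of the forbidden pattern `aa`. Each combined state is a pair, one component from each; accept when both components accept. Equivalent product states are then merged.
An 11-state machine:
          a    b  
>  q0     q1   q2 
 * q1     q3   q4 
 * q2     q5   q4 
   q3     q3   q3 
   q4     q6   q7 
   q5     q3   q7 
   q6     q3   q8 
   q7     q9   q8 
   q8    q10   q0 
   q9     q3   q0 
   q10    q3   q2 
(> = start, * = accepting)

start=q0; accept=q1,q2; q0-a>q1; q0-b>q2; q1-a>q3; q1-b>q4; q2-a>q5; q2-b>q4; q3-a>q3; q3-b>q3; q4-a>q6; q4-b>q7; q5-a>q3; q5-b>q7; q6-a>q3; q6-b>q8; q7-a>q9; q7-b>q8; q8-a>q10; q8-b>q0; q9-a>q3; q9-b>q0; q10-a>q3; q10-b>q2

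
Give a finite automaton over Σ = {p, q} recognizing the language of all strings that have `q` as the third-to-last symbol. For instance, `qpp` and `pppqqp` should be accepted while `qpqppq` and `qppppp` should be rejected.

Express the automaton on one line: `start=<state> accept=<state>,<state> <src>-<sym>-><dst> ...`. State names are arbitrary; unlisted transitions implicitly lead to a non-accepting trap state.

Because acceptance depends on a position counted from the end, the machine has to buffer the most recent 3 symbols. Make each state the string of the last up-to-3 symbols read; on input `x` shift the window left and append `x`. Accept when the buffered window has length 3 and begins with `q`.
With 15 states:
          p    q  
>  s0     s1   s2 
   s1     s3   s4 
   s2     s5   s6 
   s3     s7   s8 
   s4     s9  s10 
   s5    s11  s12 
   s6    s13  s14 
   s7     s7   s8 
   s8     s9  s10 
   s9    s11  s12 
   s10   s13  s14 
 * s11    s7   s8 
 * s12    s9  s10 
 * s13   s11  s12 
 * s14   s13  s14 
(> = start, * = accepting)

start=s0 accept=s11,s12,s13,s14 s0-p->s1 s0-q->s2 s1-p->s3 s1-q->s4 s2-p->s5 s2-q->s6 s3-p->s7 s3-q->s8 s4-p->s9 s4-q->s10 s5-p->s11 s5-q->s12 s6-p->s13 s6-q->s14 s7-p->s7 s7-q->s8 s8-p->s9 s8-q->s10 s9-p->s11 s9-q->s12 s10-p->s13 s10-q->s14 s11-p->s7 s11-q->s8 s12-p->s9 s12-q->s10 s13-p->s11 s13-q->s12 s14-p->s13 s14-q->s14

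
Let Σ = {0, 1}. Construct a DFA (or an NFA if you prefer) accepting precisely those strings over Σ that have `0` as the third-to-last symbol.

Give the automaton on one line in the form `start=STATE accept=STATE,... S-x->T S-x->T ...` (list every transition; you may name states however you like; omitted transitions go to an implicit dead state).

A DFA must remember the last 3 symbols (since which symbol is third-to-last isn't known until the input ends). Use one state per possible window of the last ≤3 symbols; accept from those whose window starts with `0`.
          0    1  
>  q0     q1   q2 
   q1     q3   q4 
   q2     q5   q6 
   q3     q7   q8 
   q4     q9  q10 
   q5    q11  q12 
   q6    q13  q14 
 * q7     q7   q8 
 * q8     q9  q10 
 * q9    q11  q12 
 * q10   q13  q14 
   q11    q7   q8 
   q12    q9  q10 
   q13   q11  q12 
   q14   q13  q14 
(> = start, * = accepting)

start=q0 accept=q7,q8,q9,q10 q0-0->q1 q0-1->q2 q1-0->q3 q1-1->q4 q2-0->q5 q2-1->q6 q3-0->q7 q3-1->q8 q4-0->q9 q4-1->q10 q5-0->q11 q5-1->q12 q6-0->q13 q6-1->q14 q7-0->q7 q7-1->q8 q8-0->q9 q8-1->q10 q9-0->q11 q9-1->q12 q10-0->q13 q10-1->q14 q11-0->q7 q11-1->q8 q12-0->q9 q12-1->q10 q13-0->q11 q13-1->q12 q14-0->q13 q14-1->q14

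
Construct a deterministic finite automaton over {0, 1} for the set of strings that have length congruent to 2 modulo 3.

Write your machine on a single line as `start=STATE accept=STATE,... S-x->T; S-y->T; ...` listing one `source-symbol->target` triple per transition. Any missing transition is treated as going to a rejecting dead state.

Only the length mod 3 matters, so use a 3-cycle: from any state, every input symbol moves to the next state, wrapping q2 back to q0. Mark q2 accepting.
3 states suffice.
        0   1  
>  q0   q1  q1 
   q1   q2  q2 
 * q2   q0  q0 
(> = start, * = accepting)

start=q0; accept=q2; q0-0->q1; q0-1->q1; q1-0->q2; q1-1->q2; q2-0->q0; q2-1->q0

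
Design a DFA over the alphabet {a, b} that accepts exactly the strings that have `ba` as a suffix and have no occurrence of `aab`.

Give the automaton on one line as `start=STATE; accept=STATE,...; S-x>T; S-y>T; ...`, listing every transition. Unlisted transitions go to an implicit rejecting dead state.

start=S0; accept=S4; S0-a>S1; S0-b>S2; S1-a>S3; S1-b>S2; S2-a>S4; S2-b>S2; S3-a>S3; S3-b>S3; S4-a>S3; S4-b>S2

Handle the two conditions separately and then intersect. The first has 3 states tracking how much of the suffix `ba` has currently been matched; the second has 4 states tracking partial matches of the forbidden pattern `aab`. A product state is a pair (one from each), accepting exactly when both do. After merging equivalent states the machine shrinks.
With 5 states:
        a   b  
>  S0   S1  S2 
   S1   S3  S2 
   S2   S4  S2 
   S3   S3  S3 
 * S4   S3  S2 
(> = start, * = accepting)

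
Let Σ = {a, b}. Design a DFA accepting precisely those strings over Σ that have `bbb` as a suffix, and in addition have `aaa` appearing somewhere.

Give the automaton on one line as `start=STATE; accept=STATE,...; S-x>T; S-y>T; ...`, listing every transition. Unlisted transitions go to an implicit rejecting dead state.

Build one automaton per condition and run them in lockstep. One (4 states) tracks how much of the suffix `bbb` has currently been matched; the other (4 states) tracks whether and how much of `aaa` has been seen. Each combined state is a pair, one component from each; accept when both components accept.
        a   b  
>  s0   s1  s2 
   s1   s3  s2 
   s2   s1  s4 
   s3   s5  s2 
   s4   s1  s6 
   s5   s5  s7 
   s6   s1  s6 
   s7   s5  s8 
   s8   s5  s9 
 * s9   s5  s9 
(> = start, * = accepting)

start=s0; accept=s9; s0-a>s1; s0-b>s2; s1-a>s3; s1-b>s2; s2-a>s1; s2-b>s4; s3-a>s5; s3-b>s2; s4-a>s1; s4-b>s6; s5-a>s5; s5-b>s7; s6-a>s1; s6-b>s6; s7-a>s5; s7-b>s8; s8-a>s5; s8-b>s9; s9-a>s5; s9-b>s9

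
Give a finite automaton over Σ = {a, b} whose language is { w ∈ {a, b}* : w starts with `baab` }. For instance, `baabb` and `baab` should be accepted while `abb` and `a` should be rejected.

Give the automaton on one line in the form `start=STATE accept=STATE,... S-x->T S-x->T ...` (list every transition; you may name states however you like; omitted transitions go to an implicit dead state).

Walk along `baab` while the input agrees: from s0 take `b` to s1, and so on. Any deviation drops to the rejecting sink s5. Once s4 is reached the prefix is confirmed and every continuation is accepted.
6 states suffice.
        a   b  
>  s0   s5  s1 
   s1   s2  s5 
   s2   s3  s5 
   s3   s5  s4 
 * s4   s4  s4 
   s5   s5  s5 
(> = start, * = accepting)

start=s0 accept=s4 s0-a->s5 s0-b->s1 s1-a->s2 s1-b->s5 s2-a->s3 s2-b->s5 s3-a->s5 s3-b->s4 s4-a->s4 s4-b->s4 s5-a->s5 s5-b->s5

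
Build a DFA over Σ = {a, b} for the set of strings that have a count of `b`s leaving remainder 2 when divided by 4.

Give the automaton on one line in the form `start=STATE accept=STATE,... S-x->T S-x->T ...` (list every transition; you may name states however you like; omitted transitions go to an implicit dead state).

start=S0 accept=S2 S0-a->S0 S0-b->S1 S1-a->S1 S1-b->S2 S2-a->S2 S2-b->S3 S3-a->S3 S3-b->S0

Keep the running count of `b`s modulo 4: each `b` advances along the cycle S0 → S1 → S2 → S3 → S0 while other symbols loop. Accept at S2.
With 4 states:
        a   b  
>  S0   S0  S1 
   S1   S1  S2 
 * S2   S2  S3 
   S3   S3  S0 
(> = start, * = accepting)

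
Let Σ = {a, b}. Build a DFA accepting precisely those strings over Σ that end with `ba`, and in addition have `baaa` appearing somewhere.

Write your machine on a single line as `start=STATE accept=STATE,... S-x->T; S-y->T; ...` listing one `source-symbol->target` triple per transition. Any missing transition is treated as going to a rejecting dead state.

start=q0; accept=q6; q0-a->q0; q0-b->q1; q1-a->q2; q1-b->q1; q2-a->q3; q2-b->q1; q3-a->q4; q3-b->q1; q4-a->q4; q4-b->q5; q5-a->q6; q5-b->q5; q6-a->q4; q6-b->q5

Handle the two conditions separately and then intersect. The first has 3 states tracking how much of the suffix `ba` has currently been matched; the second has 5 states tracking whether and how much of `baaa` has been seen. A product state is a pair (one from each), accepting exactly when both do.
        a   b  
>  q0   q0  q1 
   q1   q2  q1 
   q2   q3  q1 
   q3   q4  q1 
   q4   q4  q5 
   q5   q6  q5 
 * q6   q4  q5 
(> = start, * = accepting)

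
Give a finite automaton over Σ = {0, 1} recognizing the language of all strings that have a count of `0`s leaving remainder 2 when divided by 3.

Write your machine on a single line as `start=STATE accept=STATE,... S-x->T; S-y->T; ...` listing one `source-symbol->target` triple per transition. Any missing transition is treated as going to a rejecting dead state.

Keep the running count of `0`s modulo 3: each `0` advances along the cycle q0 → q1 → q2 → q0 while other symbols loop. Accept at q2.
With 3 states:
        0   1  
>  q0   q1  q0 
   q1   q2  q1 
 * q2   q0  q2 
(> = start, * = accepting)

start=q0; accept=q2; q0-0->q1; q0-1->q0; q1-0->q2; q1-1->q1; q2-0->q0; q2-1->q2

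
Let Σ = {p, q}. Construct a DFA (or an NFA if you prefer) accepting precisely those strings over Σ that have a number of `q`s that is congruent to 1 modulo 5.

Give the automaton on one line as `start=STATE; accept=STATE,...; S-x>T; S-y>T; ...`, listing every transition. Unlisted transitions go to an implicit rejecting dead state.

start=A; accept=B; A-p>A; A-q>B; B-p>B; B-q>C; C-p>C; C-q>D; D-p>D; D-q>E; E-p>E; E-q>A

The only thing that matters is how many `q`s have appeared, reduced mod 5. Use one state per residue: A for 0, …, E for 4. Reading `q` moves to the next residue; anything else stays put. B is accepting.
A 5-state machine:
       p  q 
>  A   A  B 
 * B   B  C 
   C   C  D 
   D   D  E 
   E   E  A 
(> = start, * = accepting)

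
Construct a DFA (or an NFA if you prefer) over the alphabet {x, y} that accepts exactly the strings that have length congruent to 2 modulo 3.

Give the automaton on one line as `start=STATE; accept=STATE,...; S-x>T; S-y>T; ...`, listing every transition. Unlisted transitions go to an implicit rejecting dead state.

start=s0; accept=s2; s0-x>s1; s0-y>s1; s1-x>s2; s1-y>s2; s2-x>s0; s2-y>s0

Count input length modulo 3: every symbol advances one step around the cycle s0 → s1 → s2 → s0. Accept at s2.
        x   y  
>  s0   s1  s1 
   s1   s2  s2 
 * s2   s0  s0 
(> = start, * = accepting)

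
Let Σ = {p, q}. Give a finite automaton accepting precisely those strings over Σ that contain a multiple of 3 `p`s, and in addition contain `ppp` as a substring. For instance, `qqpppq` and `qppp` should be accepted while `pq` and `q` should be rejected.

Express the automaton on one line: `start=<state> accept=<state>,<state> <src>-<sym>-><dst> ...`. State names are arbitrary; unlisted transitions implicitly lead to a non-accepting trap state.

start=S0 accept=S4 S0-p->S1 S0-q->S0 S1-p->S2 S1-q->S3 S2-p->S4 S2-q->S5 S3-p->S6 S3-q->S3 S4-p->S7 S4-q->S4 S5-p->S8 S5-q->S5 S6-p->S9 S6-q->S5 S7-p->S10 S7-q->S7 S8-p->S11 S8-q->S0 S9-p->S7 S9-q->S0 S10-p->S4 S10-q->S10 S11-p->S10 S11-q->S3

Run two small machines in parallel and take their product. One (3 states) tracks the count of `p`s modulo 3; the other (4 states) tracks whether and how much of `ppp` has been seen. Each combined state is a pair, one component from each; accept when both components accept.
12 states suffice.
          p    q  
>  S0     S1   S0 
   S1     S2   S3 
   S2     S4   S5 
   S3     S6   S3 
 * S4     S7   S4 
   S5     S8   S5 
   S6     S9   S5 
   S7    S10   S7 
   S8    S11   S0 
   S9     S7   S0 
   S10    S4  S10 
   S11   S10   S3 
(> = start, * = accepting)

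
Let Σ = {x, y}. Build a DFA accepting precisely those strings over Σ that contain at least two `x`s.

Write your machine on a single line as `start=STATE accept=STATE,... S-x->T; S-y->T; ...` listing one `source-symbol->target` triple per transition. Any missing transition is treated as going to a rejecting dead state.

start=A; accept=C,D; A-x->B; A-y->A; B-x->C; B-y->B; C-x->D; C-y->C; D-x->D; D-y->D

Only the number of `x`s matters, and only up to 3. Make a chain A → B → C → D advanced by each `x` (with D absorbing); every other symbol self-loops. The accepting set is {C, D}.
With 4 states:
       x  y 
>  A   B  A 
   B   C  B 
 * C   D  C 
 * D   D  D 
(> = start, * = accepting)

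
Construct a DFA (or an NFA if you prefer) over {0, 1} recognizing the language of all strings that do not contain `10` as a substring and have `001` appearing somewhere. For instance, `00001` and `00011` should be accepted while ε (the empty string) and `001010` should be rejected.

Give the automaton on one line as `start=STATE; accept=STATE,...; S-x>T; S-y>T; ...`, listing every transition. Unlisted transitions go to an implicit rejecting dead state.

start=q0; accept=q5; q0-0>q1; q0-1>q2; q1-0>q3; q1-1>q2; q2-0>q4; q2-1>q2; q3-0>q3; q3-1>q5; q4-0>q6; q4-1>q7; q5-0>q8; q5-1>q5; q6-0>q6; q6-1>q8; q7-0>q4; q7-1>q7; q8-0>q8; q8-1>q8

Run two small machines in parallel and take their product. One (3 states) tracks partial matches of the forbidden pattern `10`; the other (4 states) tracks whether and how much of `001` has been seen. Each combined state is a pair, one component from each; accept when both components accept.
A 9-state machine:
        0   1  
>  q0   q1  q2 
   q1   q3  q2 
   q2   q4  q2 
   q3   q3  q5 
   q4   q6  q7 
 * q5   q8  q5 
   q6   q6  q8 
   q7   q4  q7 
   q8   q8  q8 
(> = start, * = accepting)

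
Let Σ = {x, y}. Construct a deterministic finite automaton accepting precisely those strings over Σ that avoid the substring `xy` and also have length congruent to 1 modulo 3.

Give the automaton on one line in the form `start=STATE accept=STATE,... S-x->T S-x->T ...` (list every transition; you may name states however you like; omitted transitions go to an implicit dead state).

Run two small machines in parallel and take their product. The first has 3 states tracking partial matches of the forbidden pattern `xy`; the second has 3 states tracking the input length modulo 3. A product state is a pair (one from each), accepting exactly when both do. Minimizing collapses redundant product states.
A 7-state machine:
        x   y  
>  S0   S1  S2 
 * S1   S3  S4 
 * S2   S3  S5 
   S3   S6  S4 
   S4   S4  S4 
   S5   S6  S0 
   S6   S1  S4 
(> = start, * = accepting)

start=S0 accept=S1,S2 S0-x->S1 S0-y->S2 S1-x->S3 S1-y->S4 S2-x->S3 S2-y->S5 S3-x->S6 S3-y->S4 S4-x->S4 S4-y->S4 S5-x->S6 S5-y->S0 S6-x->S1 S6-y->S4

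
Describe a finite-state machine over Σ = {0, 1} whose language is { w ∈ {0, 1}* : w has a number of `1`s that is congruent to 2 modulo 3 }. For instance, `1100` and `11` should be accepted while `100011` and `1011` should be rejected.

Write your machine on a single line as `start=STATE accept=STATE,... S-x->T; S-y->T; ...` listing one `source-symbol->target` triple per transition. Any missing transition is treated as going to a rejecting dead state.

Keep the running count of `1`s modulo 3: each `1` advances along the cycle q0 → q1 → q2 → q0 while other symbols loop. Accept at q2.
With 3 states:
        0   1  
>  q0   q0  q1 
   q1   q1  q2 
 * q2   q2  q0 
(> = start, * = accepting)

start=q0; accept=q2; q0-0->q0; q0-1->q1; q1-0->q1; q1-1->q2; q2-0->q2; q2-1->q0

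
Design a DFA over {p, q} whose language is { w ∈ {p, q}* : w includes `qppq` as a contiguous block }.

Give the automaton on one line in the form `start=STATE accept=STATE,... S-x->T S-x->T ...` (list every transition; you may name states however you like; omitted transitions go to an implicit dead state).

Track how much of `qppq` has been matched so far: state S0 is no progress, S4 is the absorbing accept state reached once `qppq` has occurred. Intermediate states record partial matches; on a mismatch, fall back to the longest reusable overlap.
        p   q  
>  S0   S0  S1 
   S1   S2  S1 
   S2   S3  S1 
   S3   S0  S4 
 * S4   S4  S4 
(> = start, * = accepting)

start=S0 accept=S4 S0-p->S0 S0-q->S1 S1-p->S2 S1-q->S1 S2-p->S3 S2-q->S1 S3-p->S0 S3-q->S4 S4-p->S4 S4-q->S4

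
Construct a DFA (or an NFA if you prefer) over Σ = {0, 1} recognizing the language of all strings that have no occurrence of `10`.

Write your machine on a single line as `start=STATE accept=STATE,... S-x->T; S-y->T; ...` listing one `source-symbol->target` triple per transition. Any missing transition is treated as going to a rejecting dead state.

This is the complement of 'contains `10`'. Use the same substring-matching states — s0 through s2 holding how much of `10` has just been matched — but flip the accepting set: everything except the trap s2 accepts.
With 3 states:
        0   1  
>* s0   s0  s1 
 * s1   s2  s1 
   s2   s2  s2 
(> = start, * = accepting)

start=s0; accept=s0,s1; s0-0->s0; s0-1->s1; s1-0->s2; s1-1->s1; s2-0->s2; s2-1->s2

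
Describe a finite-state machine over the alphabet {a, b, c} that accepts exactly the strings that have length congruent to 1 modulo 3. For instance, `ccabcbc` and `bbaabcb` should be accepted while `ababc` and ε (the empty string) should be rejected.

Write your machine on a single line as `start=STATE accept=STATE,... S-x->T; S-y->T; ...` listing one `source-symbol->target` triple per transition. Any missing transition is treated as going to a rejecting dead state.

start=S0; accept=S1; S0-a->S1; S0-b->S1; S0-c->S1; S1-a->S2; S1-b->S2; S1-c->S2; S2-a->S0; S2-b->S0; S2-c->S0

Only the length mod 3 matters, so use a 3-cycle: from any state, every input symbol moves to the next state, wrapping S2 back to S0. Mark S1 accepting.
3 states suffice.
        a   b   c  
>  S0   S1  S1  S1 
 * S1   S2  S2  S2 
   S2   S0  S0  S0 
(> = start, * = accepting)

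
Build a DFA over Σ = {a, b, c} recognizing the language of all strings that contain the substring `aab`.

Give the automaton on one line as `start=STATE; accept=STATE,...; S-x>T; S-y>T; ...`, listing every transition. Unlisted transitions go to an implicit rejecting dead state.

start=q0; accept=q3; q0-a>q1; q0-b>q0; q0-c>q0; q1-a>q2; q1-b>q0; q1-c>q0; q2-a>q2; q2-b>q3; q2-c>q0; q3-a>q3; q3-b>q3; q3-c>q3

States q0..q2 record the length of the longest prefix of `aab` that matches the current input suffix. Reaching q3 means `aab` has been seen, and we stay there forever. Accept from q3.
        a   b   c  
>  q0   q1  q0  q0 
   q1   q2  q0  q0 
   q2   q2  q3  q0 
 * q3   q3  q3  q3 
(> = start, * = accepting)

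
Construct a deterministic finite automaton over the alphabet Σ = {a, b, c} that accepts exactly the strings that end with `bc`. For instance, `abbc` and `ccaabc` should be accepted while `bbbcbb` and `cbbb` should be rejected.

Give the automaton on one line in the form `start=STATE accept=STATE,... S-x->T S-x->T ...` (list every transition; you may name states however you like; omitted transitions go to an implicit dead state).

start=S0 accept=S2 S0-a->S0 S0-b->S1 S0-c->S0 S1-a->S0 S1-b->S1 S1-c->S2 S2-a->S0 S2-b->S1 S2-c->S0

Remember how much of `bc` the current input suffix matches. State S0 means no match yet; S1 means the last symbol is `b`; S2 means the last 2 symbols are `bc`. Only S2 accepts. On a mismatch, fall back to the longest proper suffix that is still a prefix of `bc`.
        a   b   c  
>  S0   S0  S1  S0 
   S1   S0  S1  S2 
 * S2   S0  S1  S0 
(> = start, * = accepting)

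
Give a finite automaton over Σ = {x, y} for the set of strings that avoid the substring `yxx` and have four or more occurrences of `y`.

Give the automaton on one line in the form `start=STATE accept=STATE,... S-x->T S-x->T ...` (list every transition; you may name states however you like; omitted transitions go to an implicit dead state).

start=A accept=J,L,M,O A-x->A A-y->B B-x->C B-y->D C-x->E C-y->D D-x->F D-y->G E-x->E E-y->H F-x->H F-y->G G-x->I G-y->J H-x->H H-y->K I-x->K I-y->J J-x->L J-y->M K-x->K K-y->N L-x->N L-y->M M-x->O M-y->M N-x->N N-y->P O-x->P O-y->M P-x->P P-y->P

Handle the two conditions separately and then intersect. One (4 states) tracks partial matches of the forbidden pattern `yxx`; the other (6 states) tracks the count of `y`s, saturating at 5. Each combined state is a pair, one component from each; accept when both components accept.
A 16-state machine:
       x  y 
>  A   A  B 
   B   C  D 
   C   E  D 
   D   F  G 
   E   E  H 
   F   H  G 
   G   I  J 
   H   H  K 
   I   K  J 
 * J   L  M 
   K   K  N 
 * L   N  M 
 * M   O  M 
   N   N  P 
 * O   P  M 
   P   P  P 
(> = start, * = accepting)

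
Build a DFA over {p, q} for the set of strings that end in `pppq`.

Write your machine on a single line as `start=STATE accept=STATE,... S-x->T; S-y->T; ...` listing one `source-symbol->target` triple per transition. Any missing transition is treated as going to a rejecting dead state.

Let each state record the length of the longest suffix of the input read so far that is also a prefix of `pppq`. B means the last symbol is `p`; C means the last 2 symbols are `pp`; D means the last 3 symbols are `ppp`; E means the last 4 symbols are `pppq`. Accept only at E, where the string currently ends in `pppq`.
A 5-state machine:
       p  q 
>  A   B  A 
   B   C  A 
   C   D  A 
   D   D  E 
 * E   B  A 
(> = start, * = accepting)

start=A; accept=E; A-p->B; A-q->A; B-p->C; B-q->A; C-p->D; C-q->A; D-p->D; D-q->E; E-p->B; E-q->A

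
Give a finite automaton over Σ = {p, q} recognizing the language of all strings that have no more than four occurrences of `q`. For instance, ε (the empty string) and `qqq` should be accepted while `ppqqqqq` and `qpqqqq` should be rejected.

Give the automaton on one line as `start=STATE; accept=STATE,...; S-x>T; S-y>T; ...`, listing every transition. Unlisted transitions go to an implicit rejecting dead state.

start=S0; accept=S0,S1,S2,S3,S4; S0-p>S0; S0-q>S1; S1-p>S1; S1-q>S2; S2-p>S2; S2-q>S3; S3-p>S3; S3-q>S4; S4-p>S4; S4-q>S5; S5-p>S5; S5-q>S5

Count `q`s, saturating at 5: states S0 through S4 mean 0 through 4 `q`s seen; S5 means more than 4. Each `q` increments (capped at S5); other symbols loop. Accept from {S0, S1, S2, S3, S4}.
        p   q  
>* S0   S0  S1 
 * S1   S1  S2 
 * S2   S2  S3 
 * S3   S3  S4 
 * S4   S4  S5 
   S5   S5  S5 
(> = start, * = accepting)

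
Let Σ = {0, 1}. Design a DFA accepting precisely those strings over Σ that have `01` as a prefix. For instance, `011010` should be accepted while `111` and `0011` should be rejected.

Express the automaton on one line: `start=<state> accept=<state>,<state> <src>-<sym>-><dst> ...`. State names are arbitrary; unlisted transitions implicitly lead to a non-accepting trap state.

Walk along `01` while the input agrees: from A take `0` to B, and so on. Any deviation drops to the rejecting sink D. Once C is reached the prefix is confirmed and every continuation is accepted.
       0  1 
>  A   B  D 
   B   D  C 
 * C   C  C 
   D   D  D 
(> = start, * = accepting)

start=A accept=C A-0->B A-1->D B-0->D B-1->C C-0->C C-1->C D-0->D D-1->D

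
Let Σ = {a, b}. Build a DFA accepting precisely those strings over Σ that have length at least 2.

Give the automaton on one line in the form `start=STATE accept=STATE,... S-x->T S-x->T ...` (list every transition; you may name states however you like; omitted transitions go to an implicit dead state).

We only need to distinguish lengths 0, 1, …, 2, and '>2'. Chain q0 → q1 → q2 → q3 on every symbol, with q3 looping. Accepting states: {q2, q3}.
With 4 states:
        a   b  
>  q0   q1  q1 
   q1   q2  q2 
 * q2   q3  q3 
 * q3   q3  q3 
(> = start, * = accepting)

start=q0 accept=q2,q3 q0-a->q1 q0-b->q1 q1-a->q2 q1-b->q2 q2-a->q3 q2-b->q3 q3-a->q3 q3-b->q3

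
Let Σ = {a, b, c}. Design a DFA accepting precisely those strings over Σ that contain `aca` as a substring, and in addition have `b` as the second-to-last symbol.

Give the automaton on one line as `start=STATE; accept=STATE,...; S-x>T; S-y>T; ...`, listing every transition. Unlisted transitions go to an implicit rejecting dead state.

Build one automaton per condition and run them in lockstep. One (4 states) tracks whether and how much of `aca` has been seen; the other (13 states) tracks the last 2 symbols read. Each combined state is a pair, one component from each; accept when both components accept. Minimizing collapses redundant product states.
        a   b   c  
>  S0   S1  S0  S0 
   S1   S1  S0  S2 
   S2   S3  S0  S0 
   S3   S3  S4  S3 
   S4   S5  S6  S5 
 * S5   S3  S4  S3 
 * S6   S5  S6  S5 
(> = start, * = accepting)

start=S0; accept=S5,S6; S0-a>S1; S0-b>S0; S0-c>S0; S1-a>S1; S1-b>S0; S1-c>S2; S2-a>S3; S2-b>S0; S2-c>S0; S3-a>S3; S3-b>S4; S3-c>S3; S4-a>S5; S4-b>S6; S4-c>S5; S5-a>S3; S5-b>S4; S5-c>S3; S6-a>S5; S6-b>S6; S6-c>S5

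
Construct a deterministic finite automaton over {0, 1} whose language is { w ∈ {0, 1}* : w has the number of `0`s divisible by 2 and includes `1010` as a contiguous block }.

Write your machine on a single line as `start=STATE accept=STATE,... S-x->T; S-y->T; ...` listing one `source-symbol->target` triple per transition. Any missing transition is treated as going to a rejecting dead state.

Handle the two conditions separately and then intersect. One (2 states) tracks the count of `0`s modulo 2; the other (5 states) tracks whether and how much of `1010` has been seen. Each combined state is a pair, one component from each; accept when both components accept.
With 10 states:
       0  1 
>  A   B  C 
   B   A  D 
   C   E  C 
   D   F  D 
   E   A  G 
   F   B  H 
   G   I  D 
   H   J  C 
 * I   J  I 
   J   I  J 
(> = start, * = accepting)

start=A; accept=I; A-0->B; A-1->C; B-0->A; B-1->D; C-0->E; C-1->C; D-0->F; D-1->D; E-0->A; E-1->G; F-0->B; F-1->H; G-0->I; G-1->D; H-0->J; H-1->C; I-0->J; I-1->I; J-0->I; J-1->J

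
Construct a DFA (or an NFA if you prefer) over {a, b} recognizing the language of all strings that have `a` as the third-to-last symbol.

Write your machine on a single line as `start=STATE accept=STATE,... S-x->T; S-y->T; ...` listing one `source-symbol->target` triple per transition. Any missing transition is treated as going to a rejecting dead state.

A DFA must remember the last 3 symbols (since which symbol is third-to-last isn't known until the input ends). Use one state per possible window of the last ≤3 symbols; accept from those whose window starts with `a`.
With 15 states:
          a    b  
>  q0     q1   q2 
   q1     q3   q4 
   q2     q5   q6 
   q3     q7   q8 
   q4     q9  q10 
   q5    q11  q12 
   q6    q13  q14 
 * q7     q7   q8 
 * q8     q9  q10 
 * q9    q11  q12 
 * q10   q13  q14 
   q11    q7   q8 
   q12    q9  q10 
   q13   q11  q12 
   q14   q13  q14 
(> = start, * = accepting)

start=q0; accept=q7,q8,q9,q10; q0-a->q1; q0-b->q2; q1-a->q3; q1-b->q4; q2-a->q5; q2-b->q6; q3-a->q7; q3-b->q8; q4-a->q9; q4-b->q10; q5-a->q11; q5-b->q12; q6-a->q13; q6-b->q14; q7-a->q7; q7-b->q8; q8-a->q9; q8-b->q10; q9-a->q11; q9-b->q12; q10-a->q13; q10-b->q14; q11-a->q7; q11-b->q8; q12-a->q9; q12-b->q10; q13-a->q11; q13-b->q12; q14-a->q13; q14-b->q14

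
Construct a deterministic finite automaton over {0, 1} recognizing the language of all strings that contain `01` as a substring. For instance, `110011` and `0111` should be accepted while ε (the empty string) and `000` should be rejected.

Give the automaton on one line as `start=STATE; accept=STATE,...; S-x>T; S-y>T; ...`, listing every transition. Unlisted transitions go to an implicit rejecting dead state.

States s0..s1 record the length of the longest prefix of `01` that matches the current input suffix. Reaching s2 means `01` has been seen, and we stay there forever. Accept from s2.
With 3 states:
        0   1  
>  s0   s1  s0 
   s1   s1  s2 
 * s2   s2  s2 
(> = start, * = accepting)

start=s0; accept=s2; s0-0>s1; s0-1>s0; s1-0>s1; s1-1>s2; s2-0>s2; s2-1>s2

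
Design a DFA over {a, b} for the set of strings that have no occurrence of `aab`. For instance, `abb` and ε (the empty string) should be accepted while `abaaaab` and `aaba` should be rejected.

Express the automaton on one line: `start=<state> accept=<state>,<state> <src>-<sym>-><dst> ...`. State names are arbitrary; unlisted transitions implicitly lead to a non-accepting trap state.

start=q0 accept=q0,q1,q2 q0-a->q1 q0-b->q0 q1-a->q2 q1-b->q0 q2-a->q2 q2-b->q3 q3-a->q3 q3-b->q3

Track partial matches of the forbidden pattern `aab`. State q3 is a dead state reached once `aab` has occurred; every other state accepts. q0 means no part of `aab` is currently matched.
4 states suffice.
        a   b  
>* q0   q1  q0 
 * q1   q2  q0 
 * q2   q2  q3 
   q3   q3  q3 
(> = start, * = accepting)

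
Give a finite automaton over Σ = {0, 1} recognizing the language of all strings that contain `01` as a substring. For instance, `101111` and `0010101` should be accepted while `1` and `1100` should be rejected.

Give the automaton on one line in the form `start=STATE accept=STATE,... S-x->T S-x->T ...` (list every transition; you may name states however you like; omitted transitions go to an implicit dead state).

start=q0 accept=q2 q0-0->q1 q0-1->q0 q1-0->q1 q1-1->q2 q2-0->q2 q2-1->q2

Track how much of `01` has been matched so far: state q0 is no progress, q2 is the absorbing accept state reached once `01` has occurred. Intermediate states record partial matches; on a mismatch, fall back to the longest reusable overlap.
        0   1  
>  q0   q1  q0 
   q1   q1  q2 
 * q2   q2  q2 
(> = start, * = accepting)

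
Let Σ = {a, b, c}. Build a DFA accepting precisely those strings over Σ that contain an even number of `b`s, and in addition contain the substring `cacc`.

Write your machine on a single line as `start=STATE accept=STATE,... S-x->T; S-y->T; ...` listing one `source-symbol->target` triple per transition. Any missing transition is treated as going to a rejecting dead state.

start=q0; accept=q8; q0-a->q0; q0-b->q1; q0-c->q2; q1-a->q1; q1-b->q0; q1-c->q3; q2-a->q4; q2-b->q1; q2-c->q2; q3-a->q5; q3-b->q0; q3-c->q3; q4-a->q0; q4-b->q1; q4-c->q6; q5-a->q1; q5-b->q0; q5-c->q7; q6-a->q4; q6-b->q1; q6-c->q8; q7-a->q5; q7-b->q0; q7-c->q9; q8-a->q8; q8-b->q9; q8-c->q8; q9-a->q9; q9-b->q8; q9-c->q9

Build one automaton per condition and run them in lockstep. The first has 2 states tracking the count of `b`s modulo 2; the second has 5 states tracking whether and how much of `cacc` has been seen. A product state is a pair (one from each), accepting exactly when both do.
A 10-state machine:
        a   b   c  
>  q0   q0  q1  q2 
   q1   q1  q0  q3 
   q2   q4  q1  q2 
   q3   q5  q0  q3 
   q4   q0  q1  q6 
   q5   q1  q0  q7 
   q6   q4  q1  q8 
   q7   q5  q0  q9 
 * q8   q8  q9  q8 
   q9   q9  q8  q9 
(> = start, * = accepting)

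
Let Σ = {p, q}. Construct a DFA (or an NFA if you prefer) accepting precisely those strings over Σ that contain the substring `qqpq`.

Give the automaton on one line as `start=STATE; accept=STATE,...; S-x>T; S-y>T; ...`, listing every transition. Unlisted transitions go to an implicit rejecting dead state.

start=S0; accept=S4; S0-p>S0; S0-q>S1; S1-p>S0; S1-q>S2; S2-p>S3; S2-q>S2; S3-p>S0; S3-q>S4; S4-p>S4; S4-q>S4

Track how much of `qqpq` has been matched so far: state S0 is no progress, S4 is the absorbing accept state reached once `qqpq` has occurred. Intermediate states record partial matches; on a mismatch, fall back to the longest reusable overlap.
5 states suffice.
        p   q  
>  S0   S0  S1 
   S1   S0  S2 
   S2   S3  S2 
   S3   S0  S4 
 * S4   S4  S4 
(> = start, * = accepting)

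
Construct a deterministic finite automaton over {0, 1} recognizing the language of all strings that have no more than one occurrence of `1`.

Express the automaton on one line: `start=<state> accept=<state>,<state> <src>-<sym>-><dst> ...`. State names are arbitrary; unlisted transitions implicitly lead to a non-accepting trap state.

Only the number of `1`s matters, and only up to 2. Make a chain q0 → q1 → q2 advanced by each `1` (with q2 absorbing); every other symbol self-loops. The accepting set is {q0, q1}.
        0   1  
>* q0   q0  q1 
 * q1   q1  q2 
   q2   q2  q2 
(> = start, * = accepting)

start=q0 accept=q0,q1 q0-0->q0 q0-1->q1 q1-0->q1 q1-1->q2 q2-0->q2 q2-1->q2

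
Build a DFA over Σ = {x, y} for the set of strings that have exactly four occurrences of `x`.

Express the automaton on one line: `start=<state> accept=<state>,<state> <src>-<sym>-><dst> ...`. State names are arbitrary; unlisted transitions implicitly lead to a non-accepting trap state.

start=A accept=E A-x->B A-y->A B-x->C B-y->B C-x->D C-y->C D-x->E D-y->D E-x->F E-y->E F-x->F F-y->F

Count `x`s, saturating at 5: states A through E mean 0 through 4 `x`s seen; F means more than 4. Each `x` increments (capped at F); other symbols loop. Accept from {E}.
       x  y 
>  A   B  A 
   B   C  B 
   C   D  C 
   D   E  D 
 * E   F  E 
   F   F  F 
(> = start, * = accepting)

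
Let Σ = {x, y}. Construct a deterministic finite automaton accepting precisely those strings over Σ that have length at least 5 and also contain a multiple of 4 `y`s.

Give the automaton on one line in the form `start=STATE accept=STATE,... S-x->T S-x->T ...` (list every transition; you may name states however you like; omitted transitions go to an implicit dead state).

Build one automaton per condition and run them in lockstep. The first has 7 states tracking the input length, saturating at 6; the second has 4 states tracking the count of `y`s modulo 4. A product state is a pair (one from each), accepting exactly when both do.
22 states suffice.
          x    y  
>  S0     S1   S2 
   S1     S3   S4 
   S2     S4   S5 
   S3     S6   S7 
   S4     S7   S8 
   S5     S8   S9 
   S6    S10  S11 
   S7    S11  S12 
   S8    S12  S13 
   S9    S13  S10 
   S10   S14  S15 
   S11   S15  S16 
   S12   S16  S17 
   S13   S17  S14 
 * S14   S18  S19 
   S15   S19  S20 
   S16   S20  S21 
   S17   S21  S18 
 * S18   S18  S19 
   S19   S19  S20 
   S20   S20  S21 
   S21   S21  S18 
(> = start, * = accepting)

start=S0 accept=S14,S18 S0-x->S1 S0-y->S2 S1-x->S3 S1-y->S4 S2-x->S4 S2-y->S5 S3-x->S6 S3-y->S7 S4-x->S7 S4-y->S8 S5-x->S8 S5-y->S9 S6-x->S10 S6-y->S11 S7-x->S11 S7-y->S12 S8-x->S12 S8-y->S13 S9-x->S13 S9-y->S10 S10-x->S14 S10-y->S15 S11-x->S15 S11-y->S16 S12-x->S16 S12-y->S17 S13-x->S17 S13-y->S14 S14-x->S18 S14-y->S19 S15-x->S19 S15-y->S20 S16-x->S20 S16-y->S21 S17-x->S21 S17-y->S18 S18-x->S18 S18-y->S19 S19-x->S19 S19-y->S20 S20-x->S20 S20-y->S21 S21-x->S21 S21-y->S18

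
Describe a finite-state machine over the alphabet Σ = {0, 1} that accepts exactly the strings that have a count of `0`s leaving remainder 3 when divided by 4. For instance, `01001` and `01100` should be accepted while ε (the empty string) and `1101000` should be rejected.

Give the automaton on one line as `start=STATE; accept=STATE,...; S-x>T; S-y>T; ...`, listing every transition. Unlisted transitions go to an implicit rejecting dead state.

Keep the running count of `0`s modulo 4: each `0` advances along the cycle A → B → C → D → A while other symbols loop. Accept at D.
With 4 states:
       0  1 
>  A   B  A 
   B   C  B 
   C   D  C 
 * D   A  D 
(> = start, * = accepting)

start=A; accept=D; A-0>B; A-1>A; B-0>C; B-1>B; C-0>D; C-1>C; D-0>A; D-1>D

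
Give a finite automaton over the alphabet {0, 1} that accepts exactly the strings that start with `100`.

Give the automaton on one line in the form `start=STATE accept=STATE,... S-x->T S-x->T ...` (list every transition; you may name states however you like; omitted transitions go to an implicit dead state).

start=q0 accept=q3 q0-0->q4 q0-1->q1 q1-0->q2 q1-1->q4 q2-0->q3 q2-1->q4 q3-0->q3 q3-1->q3 q4-0->q4 q4-1->q4

Walk along `100` while the input agrees: from q0 take `1` to q1, and so on. Any deviation drops to the rejecting sink q4. Once q3 is reached the prefix is confirmed and every continuation is accepted.
5 states suffice.
        0   1  
>  q0   q4  q1 
   q1   q2  q4 
   q2   q3  q4 
 * q3   q3  q3 
   q4   q4  q4 
(> = start, * = accepting)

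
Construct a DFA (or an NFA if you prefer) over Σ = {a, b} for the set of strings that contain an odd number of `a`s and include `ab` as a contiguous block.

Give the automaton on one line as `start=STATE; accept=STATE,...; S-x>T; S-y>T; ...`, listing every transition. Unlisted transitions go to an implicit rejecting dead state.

start=q0; accept=q3; q0-a>q1; q0-b>q0; q1-a>q2; q1-b>q3; q2-a>q1; q2-b>q4; q3-a>q4; q3-b>q3; q4-a>q3; q4-b>q4

Handle the two conditions separately and then intersect. The first has 2 states tracking the count of `a`s modulo 2; the second has 3 states tracking whether and how much of `ab` has been seen. A product state is a pair (one from each), accepting exactly when both do.
5 states suffice.
        a   b  
>  q0   q1  q0 
   q1   q2  q3 
   q2   q1  q4 
 * q3   q4  q3 
   q4   q3  q4 
(> = start, * = accepting)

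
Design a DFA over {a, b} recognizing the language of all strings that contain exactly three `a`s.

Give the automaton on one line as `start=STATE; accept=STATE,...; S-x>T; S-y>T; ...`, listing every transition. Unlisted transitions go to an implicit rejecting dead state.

start=q0; accept=q3; q0-a>q1; q0-b>q0; q1-a>q2; q1-b>q1; q2-a>q3; q2-b>q2; q3-a>q4; q3-b>q3; q4-a>q4; q4-b>q4

Only the number of `a`s matters, and only up to 4. Make a chain q0 → q1 → q2 → q3 → q4 advanced by each `a` (with q4 absorbing); every other symbol self-loops. The accepting set is {q3}.
        a   b  
>  q0   q1  q0 
   q1   q2  q1 
   q2   q3  q2 
 * q3   q4  q3 
   q4   q4  q4 
(> = start, * = accepting)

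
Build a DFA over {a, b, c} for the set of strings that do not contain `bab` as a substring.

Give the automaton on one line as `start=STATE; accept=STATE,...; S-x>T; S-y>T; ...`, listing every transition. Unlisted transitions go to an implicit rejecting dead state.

This is the complement of 'contains `bab`'. Use the same substring-matching states — q0 through q3 holding how much of `bab` has just been matched — but flip the accepting set: everything except the trap q3 accepts.
With 4 states:
        a   b   c  
>* q0   q0  q1  q0 
 * q1   q2  q1  q0 
 * q2   q0  q3  q0 
   q3   q3  q3  q3 
(> = start, * = accepting)

start=q0; accept=q0,q1,q2; q0-a>q0; q0-b>q1; q0-c>q0; q1-a>q2; q1-b>q1; q1-c>q0; q2-a>q0; q2-b>q3; q2-c>q0; q3-a>q3; q3-b>q3; q3-c>q3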